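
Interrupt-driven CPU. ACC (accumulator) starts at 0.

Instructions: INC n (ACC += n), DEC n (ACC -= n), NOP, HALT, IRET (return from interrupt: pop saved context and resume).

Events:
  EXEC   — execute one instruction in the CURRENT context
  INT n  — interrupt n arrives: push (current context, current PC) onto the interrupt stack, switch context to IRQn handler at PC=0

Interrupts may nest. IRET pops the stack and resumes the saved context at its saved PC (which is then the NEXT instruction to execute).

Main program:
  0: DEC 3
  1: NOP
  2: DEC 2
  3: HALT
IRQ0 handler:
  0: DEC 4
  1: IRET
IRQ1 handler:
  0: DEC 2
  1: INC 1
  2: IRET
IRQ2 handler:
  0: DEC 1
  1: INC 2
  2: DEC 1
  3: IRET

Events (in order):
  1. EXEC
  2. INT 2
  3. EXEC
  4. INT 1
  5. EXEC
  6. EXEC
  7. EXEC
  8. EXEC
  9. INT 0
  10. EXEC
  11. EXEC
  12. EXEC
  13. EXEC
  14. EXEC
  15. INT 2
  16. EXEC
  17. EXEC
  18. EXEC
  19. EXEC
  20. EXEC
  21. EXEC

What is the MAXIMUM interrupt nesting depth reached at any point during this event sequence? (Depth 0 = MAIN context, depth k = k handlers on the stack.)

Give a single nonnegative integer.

Answer: 2

Derivation:
Event 1 (EXEC): [MAIN] PC=0: DEC 3 -> ACC=-3 [depth=0]
Event 2 (INT 2): INT 2 arrives: push (MAIN, PC=1), enter IRQ2 at PC=0 (depth now 1) [depth=1]
Event 3 (EXEC): [IRQ2] PC=0: DEC 1 -> ACC=-4 [depth=1]
Event 4 (INT 1): INT 1 arrives: push (IRQ2, PC=1), enter IRQ1 at PC=0 (depth now 2) [depth=2]
Event 5 (EXEC): [IRQ1] PC=0: DEC 2 -> ACC=-6 [depth=2]
Event 6 (EXEC): [IRQ1] PC=1: INC 1 -> ACC=-5 [depth=2]
Event 7 (EXEC): [IRQ1] PC=2: IRET -> resume IRQ2 at PC=1 (depth now 1) [depth=1]
Event 8 (EXEC): [IRQ2] PC=1: INC 2 -> ACC=-3 [depth=1]
Event 9 (INT 0): INT 0 arrives: push (IRQ2, PC=2), enter IRQ0 at PC=0 (depth now 2) [depth=2]
Event 10 (EXEC): [IRQ0] PC=0: DEC 4 -> ACC=-7 [depth=2]
Event 11 (EXEC): [IRQ0] PC=1: IRET -> resume IRQ2 at PC=2 (depth now 1) [depth=1]
Event 12 (EXEC): [IRQ2] PC=2: DEC 1 -> ACC=-8 [depth=1]
Event 13 (EXEC): [IRQ2] PC=3: IRET -> resume MAIN at PC=1 (depth now 0) [depth=0]
Event 14 (EXEC): [MAIN] PC=1: NOP [depth=0]
Event 15 (INT 2): INT 2 arrives: push (MAIN, PC=2), enter IRQ2 at PC=0 (depth now 1) [depth=1]
Event 16 (EXEC): [IRQ2] PC=0: DEC 1 -> ACC=-9 [depth=1]
Event 17 (EXEC): [IRQ2] PC=1: INC 2 -> ACC=-7 [depth=1]
Event 18 (EXEC): [IRQ2] PC=2: DEC 1 -> ACC=-8 [depth=1]
Event 19 (EXEC): [IRQ2] PC=3: IRET -> resume MAIN at PC=2 (depth now 0) [depth=0]
Event 20 (EXEC): [MAIN] PC=2: DEC 2 -> ACC=-10 [depth=0]
Event 21 (EXEC): [MAIN] PC=3: HALT [depth=0]
Max depth observed: 2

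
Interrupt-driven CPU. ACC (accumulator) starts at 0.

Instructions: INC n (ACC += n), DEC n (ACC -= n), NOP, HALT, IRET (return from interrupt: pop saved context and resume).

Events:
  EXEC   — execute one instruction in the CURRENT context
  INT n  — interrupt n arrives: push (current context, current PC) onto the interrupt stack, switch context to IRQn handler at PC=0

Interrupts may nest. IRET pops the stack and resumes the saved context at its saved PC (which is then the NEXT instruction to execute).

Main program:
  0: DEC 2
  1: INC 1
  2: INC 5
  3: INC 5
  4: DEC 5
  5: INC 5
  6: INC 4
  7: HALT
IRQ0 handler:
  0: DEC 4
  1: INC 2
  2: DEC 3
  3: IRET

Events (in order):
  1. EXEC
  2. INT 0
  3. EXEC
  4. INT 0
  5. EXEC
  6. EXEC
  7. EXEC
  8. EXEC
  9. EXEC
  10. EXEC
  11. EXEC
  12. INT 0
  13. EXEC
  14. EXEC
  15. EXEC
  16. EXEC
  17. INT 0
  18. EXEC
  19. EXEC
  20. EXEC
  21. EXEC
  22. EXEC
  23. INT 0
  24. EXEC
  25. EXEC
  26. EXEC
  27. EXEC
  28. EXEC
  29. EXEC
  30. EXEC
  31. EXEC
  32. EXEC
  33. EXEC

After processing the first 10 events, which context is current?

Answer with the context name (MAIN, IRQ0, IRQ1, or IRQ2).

Answer: IRQ0

Derivation:
Event 1 (EXEC): [MAIN] PC=0: DEC 2 -> ACC=-2
Event 2 (INT 0): INT 0 arrives: push (MAIN, PC=1), enter IRQ0 at PC=0 (depth now 1)
Event 3 (EXEC): [IRQ0] PC=0: DEC 4 -> ACC=-6
Event 4 (INT 0): INT 0 arrives: push (IRQ0, PC=1), enter IRQ0 at PC=0 (depth now 2)
Event 5 (EXEC): [IRQ0] PC=0: DEC 4 -> ACC=-10
Event 6 (EXEC): [IRQ0] PC=1: INC 2 -> ACC=-8
Event 7 (EXEC): [IRQ0] PC=2: DEC 3 -> ACC=-11
Event 8 (EXEC): [IRQ0] PC=3: IRET -> resume IRQ0 at PC=1 (depth now 1)
Event 9 (EXEC): [IRQ0] PC=1: INC 2 -> ACC=-9
Event 10 (EXEC): [IRQ0] PC=2: DEC 3 -> ACC=-12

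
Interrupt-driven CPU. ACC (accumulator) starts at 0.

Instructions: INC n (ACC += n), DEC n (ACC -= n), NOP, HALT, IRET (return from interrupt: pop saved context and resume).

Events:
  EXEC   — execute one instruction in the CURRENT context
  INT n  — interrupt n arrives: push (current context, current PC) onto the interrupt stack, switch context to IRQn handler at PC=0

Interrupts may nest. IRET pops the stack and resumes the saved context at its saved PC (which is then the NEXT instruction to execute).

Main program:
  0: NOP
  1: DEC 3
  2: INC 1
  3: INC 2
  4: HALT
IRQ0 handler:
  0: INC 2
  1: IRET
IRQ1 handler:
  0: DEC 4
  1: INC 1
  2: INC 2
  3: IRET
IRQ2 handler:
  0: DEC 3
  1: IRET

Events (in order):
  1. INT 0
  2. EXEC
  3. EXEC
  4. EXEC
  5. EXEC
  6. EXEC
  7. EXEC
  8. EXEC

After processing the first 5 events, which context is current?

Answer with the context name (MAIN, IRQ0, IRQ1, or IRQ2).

Event 1 (INT 0): INT 0 arrives: push (MAIN, PC=0), enter IRQ0 at PC=0 (depth now 1)
Event 2 (EXEC): [IRQ0] PC=0: INC 2 -> ACC=2
Event 3 (EXEC): [IRQ0] PC=1: IRET -> resume MAIN at PC=0 (depth now 0)
Event 4 (EXEC): [MAIN] PC=0: NOP
Event 5 (EXEC): [MAIN] PC=1: DEC 3 -> ACC=-1

Answer: MAIN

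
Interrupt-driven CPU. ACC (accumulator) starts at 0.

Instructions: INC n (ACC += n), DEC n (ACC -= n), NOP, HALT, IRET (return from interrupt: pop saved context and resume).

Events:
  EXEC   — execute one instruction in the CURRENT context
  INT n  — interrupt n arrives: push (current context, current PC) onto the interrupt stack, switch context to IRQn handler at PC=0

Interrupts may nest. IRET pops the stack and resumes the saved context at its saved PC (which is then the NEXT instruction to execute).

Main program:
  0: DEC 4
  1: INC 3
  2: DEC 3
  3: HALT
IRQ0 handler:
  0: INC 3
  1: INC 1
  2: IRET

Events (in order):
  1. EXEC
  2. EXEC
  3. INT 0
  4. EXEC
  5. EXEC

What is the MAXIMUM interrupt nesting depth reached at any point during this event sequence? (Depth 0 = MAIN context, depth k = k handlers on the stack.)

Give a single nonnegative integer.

Event 1 (EXEC): [MAIN] PC=0: DEC 4 -> ACC=-4 [depth=0]
Event 2 (EXEC): [MAIN] PC=1: INC 3 -> ACC=-1 [depth=0]
Event 3 (INT 0): INT 0 arrives: push (MAIN, PC=2), enter IRQ0 at PC=0 (depth now 1) [depth=1]
Event 4 (EXEC): [IRQ0] PC=0: INC 3 -> ACC=2 [depth=1]
Event 5 (EXEC): [IRQ0] PC=1: INC 1 -> ACC=3 [depth=1]
Max depth observed: 1

Answer: 1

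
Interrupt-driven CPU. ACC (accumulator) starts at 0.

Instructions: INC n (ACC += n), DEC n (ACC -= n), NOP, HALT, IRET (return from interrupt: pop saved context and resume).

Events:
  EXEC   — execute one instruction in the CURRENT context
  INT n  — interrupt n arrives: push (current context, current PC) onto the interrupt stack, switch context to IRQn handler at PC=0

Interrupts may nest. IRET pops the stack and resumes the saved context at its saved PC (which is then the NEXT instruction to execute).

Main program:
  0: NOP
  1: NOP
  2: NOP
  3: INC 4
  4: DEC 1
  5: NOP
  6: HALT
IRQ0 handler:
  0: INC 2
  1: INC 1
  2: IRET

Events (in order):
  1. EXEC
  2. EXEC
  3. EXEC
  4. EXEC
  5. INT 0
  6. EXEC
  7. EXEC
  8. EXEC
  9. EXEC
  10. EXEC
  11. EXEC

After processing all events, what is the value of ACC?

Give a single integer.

Answer: 6

Derivation:
Event 1 (EXEC): [MAIN] PC=0: NOP
Event 2 (EXEC): [MAIN] PC=1: NOP
Event 3 (EXEC): [MAIN] PC=2: NOP
Event 4 (EXEC): [MAIN] PC=3: INC 4 -> ACC=4
Event 5 (INT 0): INT 0 arrives: push (MAIN, PC=4), enter IRQ0 at PC=0 (depth now 1)
Event 6 (EXEC): [IRQ0] PC=0: INC 2 -> ACC=6
Event 7 (EXEC): [IRQ0] PC=1: INC 1 -> ACC=7
Event 8 (EXEC): [IRQ0] PC=2: IRET -> resume MAIN at PC=4 (depth now 0)
Event 9 (EXEC): [MAIN] PC=4: DEC 1 -> ACC=6
Event 10 (EXEC): [MAIN] PC=5: NOP
Event 11 (EXEC): [MAIN] PC=6: HALT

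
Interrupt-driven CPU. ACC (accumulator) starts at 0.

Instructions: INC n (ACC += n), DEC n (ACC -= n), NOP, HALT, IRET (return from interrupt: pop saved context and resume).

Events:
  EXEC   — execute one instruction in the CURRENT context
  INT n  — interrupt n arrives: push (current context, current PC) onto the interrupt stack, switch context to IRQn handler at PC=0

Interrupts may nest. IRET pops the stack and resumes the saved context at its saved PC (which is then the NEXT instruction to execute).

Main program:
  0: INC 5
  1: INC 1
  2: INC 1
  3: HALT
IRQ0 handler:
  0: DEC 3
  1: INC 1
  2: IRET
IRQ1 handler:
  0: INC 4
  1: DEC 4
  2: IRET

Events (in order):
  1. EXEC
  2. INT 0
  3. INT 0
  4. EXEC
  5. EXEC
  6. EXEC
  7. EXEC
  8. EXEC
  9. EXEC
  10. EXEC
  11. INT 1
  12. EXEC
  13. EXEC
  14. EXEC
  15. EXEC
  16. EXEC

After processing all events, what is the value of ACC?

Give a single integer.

Event 1 (EXEC): [MAIN] PC=0: INC 5 -> ACC=5
Event 2 (INT 0): INT 0 arrives: push (MAIN, PC=1), enter IRQ0 at PC=0 (depth now 1)
Event 3 (INT 0): INT 0 arrives: push (IRQ0, PC=0), enter IRQ0 at PC=0 (depth now 2)
Event 4 (EXEC): [IRQ0] PC=0: DEC 3 -> ACC=2
Event 5 (EXEC): [IRQ0] PC=1: INC 1 -> ACC=3
Event 6 (EXEC): [IRQ0] PC=2: IRET -> resume IRQ0 at PC=0 (depth now 1)
Event 7 (EXEC): [IRQ0] PC=0: DEC 3 -> ACC=0
Event 8 (EXEC): [IRQ0] PC=1: INC 1 -> ACC=1
Event 9 (EXEC): [IRQ0] PC=2: IRET -> resume MAIN at PC=1 (depth now 0)
Event 10 (EXEC): [MAIN] PC=1: INC 1 -> ACC=2
Event 11 (INT 1): INT 1 arrives: push (MAIN, PC=2), enter IRQ1 at PC=0 (depth now 1)
Event 12 (EXEC): [IRQ1] PC=0: INC 4 -> ACC=6
Event 13 (EXEC): [IRQ1] PC=1: DEC 4 -> ACC=2
Event 14 (EXEC): [IRQ1] PC=2: IRET -> resume MAIN at PC=2 (depth now 0)
Event 15 (EXEC): [MAIN] PC=2: INC 1 -> ACC=3
Event 16 (EXEC): [MAIN] PC=3: HALT

Answer: 3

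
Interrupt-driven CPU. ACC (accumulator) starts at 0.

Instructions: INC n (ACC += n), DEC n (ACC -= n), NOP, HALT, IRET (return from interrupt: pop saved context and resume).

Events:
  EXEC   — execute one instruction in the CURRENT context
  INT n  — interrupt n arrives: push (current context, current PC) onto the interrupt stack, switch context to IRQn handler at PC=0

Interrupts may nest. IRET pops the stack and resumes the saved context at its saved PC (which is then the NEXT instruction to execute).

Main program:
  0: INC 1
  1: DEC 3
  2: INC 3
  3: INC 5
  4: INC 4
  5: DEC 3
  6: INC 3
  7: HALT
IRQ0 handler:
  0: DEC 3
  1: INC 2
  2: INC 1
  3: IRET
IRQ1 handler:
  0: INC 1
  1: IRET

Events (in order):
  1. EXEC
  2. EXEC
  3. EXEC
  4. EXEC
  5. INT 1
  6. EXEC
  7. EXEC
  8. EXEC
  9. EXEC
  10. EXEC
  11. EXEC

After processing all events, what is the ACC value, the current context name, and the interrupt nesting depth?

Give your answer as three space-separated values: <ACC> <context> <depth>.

Answer: 11 MAIN 0

Derivation:
Event 1 (EXEC): [MAIN] PC=0: INC 1 -> ACC=1
Event 2 (EXEC): [MAIN] PC=1: DEC 3 -> ACC=-2
Event 3 (EXEC): [MAIN] PC=2: INC 3 -> ACC=1
Event 4 (EXEC): [MAIN] PC=3: INC 5 -> ACC=6
Event 5 (INT 1): INT 1 arrives: push (MAIN, PC=4), enter IRQ1 at PC=0 (depth now 1)
Event 6 (EXEC): [IRQ1] PC=0: INC 1 -> ACC=7
Event 7 (EXEC): [IRQ1] PC=1: IRET -> resume MAIN at PC=4 (depth now 0)
Event 8 (EXEC): [MAIN] PC=4: INC 4 -> ACC=11
Event 9 (EXEC): [MAIN] PC=5: DEC 3 -> ACC=8
Event 10 (EXEC): [MAIN] PC=6: INC 3 -> ACC=11
Event 11 (EXEC): [MAIN] PC=7: HALT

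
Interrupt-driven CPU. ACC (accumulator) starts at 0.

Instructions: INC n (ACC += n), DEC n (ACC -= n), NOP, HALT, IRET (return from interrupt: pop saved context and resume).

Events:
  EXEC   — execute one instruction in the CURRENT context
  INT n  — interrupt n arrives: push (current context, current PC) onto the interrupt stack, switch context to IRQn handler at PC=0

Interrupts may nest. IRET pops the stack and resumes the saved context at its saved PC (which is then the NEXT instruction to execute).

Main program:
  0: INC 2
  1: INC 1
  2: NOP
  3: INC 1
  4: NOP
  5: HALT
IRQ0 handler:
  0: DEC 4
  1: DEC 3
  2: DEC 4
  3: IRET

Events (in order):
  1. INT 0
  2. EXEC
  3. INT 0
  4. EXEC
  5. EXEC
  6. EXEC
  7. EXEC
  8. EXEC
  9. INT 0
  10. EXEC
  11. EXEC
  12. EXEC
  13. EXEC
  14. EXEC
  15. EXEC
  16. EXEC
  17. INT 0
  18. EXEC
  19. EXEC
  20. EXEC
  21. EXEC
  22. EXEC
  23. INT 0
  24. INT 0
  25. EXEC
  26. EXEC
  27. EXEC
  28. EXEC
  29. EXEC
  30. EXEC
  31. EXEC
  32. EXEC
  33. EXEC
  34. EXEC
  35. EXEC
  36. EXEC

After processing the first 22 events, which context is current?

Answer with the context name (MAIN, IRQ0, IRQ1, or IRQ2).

Event 1 (INT 0): INT 0 arrives: push (MAIN, PC=0), enter IRQ0 at PC=0 (depth now 1)
Event 2 (EXEC): [IRQ0] PC=0: DEC 4 -> ACC=-4
Event 3 (INT 0): INT 0 arrives: push (IRQ0, PC=1), enter IRQ0 at PC=0 (depth now 2)
Event 4 (EXEC): [IRQ0] PC=0: DEC 4 -> ACC=-8
Event 5 (EXEC): [IRQ0] PC=1: DEC 3 -> ACC=-11
Event 6 (EXEC): [IRQ0] PC=2: DEC 4 -> ACC=-15
Event 7 (EXEC): [IRQ0] PC=3: IRET -> resume IRQ0 at PC=1 (depth now 1)
Event 8 (EXEC): [IRQ0] PC=1: DEC 3 -> ACC=-18
Event 9 (INT 0): INT 0 arrives: push (IRQ0, PC=2), enter IRQ0 at PC=0 (depth now 2)
Event 10 (EXEC): [IRQ0] PC=0: DEC 4 -> ACC=-22
Event 11 (EXEC): [IRQ0] PC=1: DEC 3 -> ACC=-25
Event 12 (EXEC): [IRQ0] PC=2: DEC 4 -> ACC=-29
Event 13 (EXEC): [IRQ0] PC=3: IRET -> resume IRQ0 at PC=2 (depth now 1)
Event 14 (EXEC): [IRQ0] PC=2: DEC 4 -> ACC=-33
Event 15 (EXEC): [IRQ0] PC=3: IRET -> resume MAIN at PC=0 (depth now 0)
Event 16 (EXEC): [MAIN] PC=0: INC 2 -> ACC=-31
Event 17 (INT 0): INT 0 arrives: push (MAIN, PC=1), enter IRQ0 at PC=0 (depth now 1)
Event 18 (EXEC): [IRQ0] PC=0: DEC 4 -> ACC=-35
Event 19 (EXEC): [IRQ0] PC=1: DEC 3 -> ACC=-38
Event 20 (EXEC): [IRQ0] PC=2: DEC 4 -> ACC=-42
Event 21 (EXEC): [IRQ0] PC=3: IRET -> resume MAIN at PC=1 (depth now 0)
Event 22 (EXEC): [MAIN] PC=1: INC 1 -> ACC=-41

Answer: MAIN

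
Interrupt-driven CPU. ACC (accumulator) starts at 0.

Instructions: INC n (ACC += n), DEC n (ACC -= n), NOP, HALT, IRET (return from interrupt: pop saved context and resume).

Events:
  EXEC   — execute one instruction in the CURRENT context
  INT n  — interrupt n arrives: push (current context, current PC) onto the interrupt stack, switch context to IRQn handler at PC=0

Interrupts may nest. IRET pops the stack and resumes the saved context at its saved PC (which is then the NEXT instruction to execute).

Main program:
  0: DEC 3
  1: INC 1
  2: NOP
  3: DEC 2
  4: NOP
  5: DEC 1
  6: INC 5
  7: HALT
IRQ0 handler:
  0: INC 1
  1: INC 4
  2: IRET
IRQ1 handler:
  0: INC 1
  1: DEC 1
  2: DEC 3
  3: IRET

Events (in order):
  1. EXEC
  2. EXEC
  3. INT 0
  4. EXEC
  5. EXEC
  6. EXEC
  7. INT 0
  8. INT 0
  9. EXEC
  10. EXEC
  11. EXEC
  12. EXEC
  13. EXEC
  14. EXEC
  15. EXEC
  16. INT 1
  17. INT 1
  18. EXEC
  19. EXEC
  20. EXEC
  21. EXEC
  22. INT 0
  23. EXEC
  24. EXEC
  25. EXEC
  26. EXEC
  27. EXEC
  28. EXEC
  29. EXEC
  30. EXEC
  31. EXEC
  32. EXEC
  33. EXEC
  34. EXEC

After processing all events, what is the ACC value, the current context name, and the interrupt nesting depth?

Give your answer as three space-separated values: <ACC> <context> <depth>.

Event 1 (EXEC): [MAIN] PC=0: DEC 3 -> ACC=-3
Event 2 (EXEC): [MAIN] PC=1: INC 1 -> ACC=-2
Event 3 (INT 0): INT 0 arrives: push (MAIN, PC=2), enter IRQ0 at PC=0 (depth now 1)
Event 4 (EXEC): [IRQ0] PC=0: INC 1 -> ACC=-1
Event 5 (EXEC): [IRQ0] PC=1: INC 4 -> ACC=3
Event 6 (EXEC): [IRQ0] PC=2: IRET -> resume MAIN at PC=2 (depth now 0)
Event 7 (INT 0): INT 0 arrives: push (MAIN, PC=2), enter IRQ0 at PC=0 (depth now 1)
Event 8 (INT 0): INT 0 arrives: push (IRQ0, PC=0), enter IRQ0 at PC=0 (depth now 2)
Event 9 (EXEC): [IRQ0] PC=0: INC 1 -> ACC=4
Event 10 (EXEC): [IRQ0] PC=1: INC 4 -> ACC=8
Event 11 (EXEC): [IRQ0] PC=2: IRET -> resume IRQ0 at PC=0 (depth now 1)
Event 12 (EXEC): [IRQ0] PC=0: INC 1 -> ACC=9
Event 13 (EXEC): [IRQ0] PC=1: INC 4 -> ACC=13
Event 14 (EXEC): [IRQ0] PC=2: IRET -> resume MAIN at PC=2 (depth now 0)
Event 15 (EXEC): [MAIN] PC=2: NOP
Event 16 (INT 1): INT 1 arrives: push (MAIN, PC=3), enter IRQ1 at PC=0 (depth now 1)
Event 17 (INT 1): INT 1 arrives: push (IRQ1, PC=0), enter IRQ1 at PC=0 (depth now 2)
Event 18 (EXEC): [IRQ1] PC=0: INC 1 -> ACC=14
Event 19 (EXEC): [IRQ1] PC=1: DEC 1 -> ACC=13
Event 20 (EXEC): [IRQ1] PC=2: DEC 3 -> ACC=10
Event 21 (EXEC): [IRQ1] PC=3: IRET -> resume IRQ1 at PC=0 (depth now 1)
Event 22 (INT 0): INT 0 arrives: push (IRQ1, PC=0), enter IRQ0 at PC=0 (depth now 2)
Event 23 (EXEC): [IRQ0] PC=0: INC 1 -> ACC=11
Event 24 (EXEC): [IRQ0] PC=1: INC 4 -> ACC=15
Event 25 (EXEC): [IRQ0] PC=2: IRET -> resume IRQ1 at PC=0 (depth now 1)
Event 26 (EXEC): [IRQ1] PC=0: INC 1 -> ACC=16
Event 27 (EXEC): [IRQ1] PC=1: DEC 1 -> ACC=15
Event 28 (EXEC): [IRQ1] PC=2: DEC 3 -> ACC=12
Event 29 (EXEC): [IRQ1] PC=3: IRET -> resume MAIN at PC=3 (depth now 0)
Event 30 (EXEC): [MAIN] PC=3: DEC 2 -> ACC=10
Event 31 (EXEC): [MAIN] PC=4: NOP
Event 32 (EXEC): [MAIN] PC=5: DEC 1 -> ACC=9
Event 33 (EXEC): [MAIN] PC=6: INC 5 -> ACC=14
Event 34 (EXEC): [MAIN] PC=7: HALT

Answer: 14 MAIN 0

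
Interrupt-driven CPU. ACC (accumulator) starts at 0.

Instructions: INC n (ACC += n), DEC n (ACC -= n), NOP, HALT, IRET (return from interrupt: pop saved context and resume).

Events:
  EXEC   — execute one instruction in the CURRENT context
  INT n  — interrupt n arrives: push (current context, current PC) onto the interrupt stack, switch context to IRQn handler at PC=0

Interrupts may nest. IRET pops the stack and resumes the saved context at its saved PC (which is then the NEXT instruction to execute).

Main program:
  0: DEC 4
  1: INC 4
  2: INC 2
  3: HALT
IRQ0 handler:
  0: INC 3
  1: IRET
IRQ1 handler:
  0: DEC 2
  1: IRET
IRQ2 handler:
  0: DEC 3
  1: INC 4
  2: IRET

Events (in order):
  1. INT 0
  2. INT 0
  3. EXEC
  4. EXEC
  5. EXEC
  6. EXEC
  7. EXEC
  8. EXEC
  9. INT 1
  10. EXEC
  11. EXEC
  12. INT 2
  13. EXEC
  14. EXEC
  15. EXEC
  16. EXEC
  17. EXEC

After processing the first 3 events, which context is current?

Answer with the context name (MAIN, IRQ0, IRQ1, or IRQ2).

Answer: IRQ0

Derivation:
Event 1 (INT 0): INT 0 arrives: push (MAIN, PC=0), enter IRQ0 at PC=0 (depth now 1)
Event 2 (INT 0): INT 0 arrives: push (IRQ0, PC=0), enter IRQ0 at PC=0 (depth now 2)
Event 3 (EXEC): [IRQ0] PC=0: INC 3 -> ACC=3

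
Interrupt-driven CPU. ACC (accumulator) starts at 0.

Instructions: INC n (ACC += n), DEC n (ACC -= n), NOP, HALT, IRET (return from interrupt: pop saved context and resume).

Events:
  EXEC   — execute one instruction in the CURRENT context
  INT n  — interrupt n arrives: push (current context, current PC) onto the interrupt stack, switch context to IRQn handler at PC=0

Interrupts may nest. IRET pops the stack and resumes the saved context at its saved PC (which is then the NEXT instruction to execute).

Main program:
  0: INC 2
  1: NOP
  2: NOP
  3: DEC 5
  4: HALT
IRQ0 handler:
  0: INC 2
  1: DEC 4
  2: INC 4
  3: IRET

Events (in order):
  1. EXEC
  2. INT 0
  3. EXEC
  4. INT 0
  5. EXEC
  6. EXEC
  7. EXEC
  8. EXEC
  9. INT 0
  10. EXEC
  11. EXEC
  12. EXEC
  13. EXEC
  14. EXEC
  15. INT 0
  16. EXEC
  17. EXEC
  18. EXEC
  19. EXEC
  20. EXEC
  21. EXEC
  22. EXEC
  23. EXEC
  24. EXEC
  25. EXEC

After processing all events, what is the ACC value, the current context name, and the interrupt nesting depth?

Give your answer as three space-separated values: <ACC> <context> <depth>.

Event 1 (EXEC): [MAIN] PC=0: INC 2 -> ACC=2
Event 2 (INT 0): INT 0 arrives: push (MAIN, PC=1), enter IRQ0 at PC=0 (depth now 1)
Event 3 (EXEC): [IRQ0] PC=0: INC 2 -> ACC=4
Event 4 (INT 0): INT 0 arrives: push (IRQ0, PC=1), enter IRQ0 at PC=0 (depth now 2)
Event 5 (EXEC): [IRQ0] PC=0: INC 2 -> ACC=6
Event 6 (EXEC): [IRQ0] PC=1: DEC 4 -> ACC=2
Event 7 (EXEC): [IRQ0] PC=2: INC 4 -> ACC=6
Event 8 (EXEC): [IRQ0] PC=3: IRET -> resume IRQ0 at PC=1 (depth now 1)
Event 9 (INT 0): INT 0 arrives: push (IRQ0, PC=1), enter IRQ0 at PC=0 (depth now 2)
Event 10 (EXEC): [IRQ0] PC=0: INC 2 -> ACC=8
Event 11 (EXEC): [IRQ0] PC=1: DEC 4 -> ACC=4
Event 12 (EXEC): [IRQ0] PC=2: INC 4 -> ACC=8
Event 13 (EXEC): [IRQ0] PC=3: IRET -> resume IRQ0 at PC=1 (depth now 1)
Event 14 (EXEC): [IRQ0] PC=1: DEC 4 -> ACC=4
Event 15 (INT 0): INT 0 arrives: push (IRQ0, PC=2), enter IRQ0 at PC=0 (depth now 2)
Event 16 (EXEC): [IRQ0] PC=0: INC 2 -> ACC=6
Event 17 (EXEC): [IRQ0] PC=1: DEC 4 -> ACC=2
Event 18 (EXEC): [IRQ0] PC=2: INC 4 -> ACC=6
Event 19 (EXEC): [IRQ0] PC=3: IRET -> resume IRQ0 at PC=2 (depth now 1)
Event 20 (EXEC): [IRQ0] PC=2: INC 4 -> ACC=10
Event 21 (EXEC): [IRQ0] PC=3: IRET -> resume MAIN at PC=1 (depth now 0)
Event 22 (EXEC): [MAIN] PC=1: NOP
Event 23 (EXEC): [MAIN] PC=2: NOP
Event 24 (EXEC): [MAIN] PC=3: DEC 5 -> ACC=5
Event 25 (EXEC): [MAIN] PC=4: HALT

Answer: 5 MAIN 0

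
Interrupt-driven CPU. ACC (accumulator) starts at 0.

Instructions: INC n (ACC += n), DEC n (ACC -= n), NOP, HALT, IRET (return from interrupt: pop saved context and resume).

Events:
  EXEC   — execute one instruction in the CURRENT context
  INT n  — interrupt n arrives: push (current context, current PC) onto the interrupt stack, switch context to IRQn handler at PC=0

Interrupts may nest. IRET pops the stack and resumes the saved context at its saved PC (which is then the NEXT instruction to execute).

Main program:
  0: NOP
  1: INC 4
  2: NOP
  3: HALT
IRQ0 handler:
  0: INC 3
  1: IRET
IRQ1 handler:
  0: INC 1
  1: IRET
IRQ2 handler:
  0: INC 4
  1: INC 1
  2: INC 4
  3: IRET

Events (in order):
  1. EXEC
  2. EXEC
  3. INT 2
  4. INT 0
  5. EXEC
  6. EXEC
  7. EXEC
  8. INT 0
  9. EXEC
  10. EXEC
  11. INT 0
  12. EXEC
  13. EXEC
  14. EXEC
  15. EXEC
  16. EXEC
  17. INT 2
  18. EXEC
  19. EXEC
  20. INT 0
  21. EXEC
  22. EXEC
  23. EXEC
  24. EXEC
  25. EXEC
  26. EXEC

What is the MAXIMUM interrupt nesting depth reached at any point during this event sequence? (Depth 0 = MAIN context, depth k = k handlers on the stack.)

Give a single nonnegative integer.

Event 1 (EXEC): [MAIN] PC=0: NOP [depth=0]
Event 2 (EXEC): [MAIN] PC=1: INC 4 -> ACC=4 [depth=0]
Event 3 (INT 2): INT 2 arrives: push (MAIN, PC=2), enter IRQ2 at PC=0 (depth now 1) [depth=1]
Event 4 (INT 0): INT 0 arrives: push (IRQ2, PC=0), enter IRQ0 at PC=0 (depth now 2) [depth=2]
Event 5 (EXEC): [IRQ0] PC=0: INC 3 -> ACC=7 [depth=2]
Event 6 (EXEC): [IRQ0] PC=1: IRET -> resume IRQ2 at PC=0 (depth now 1) [depth=1]
Event 7 (EXEC): [IRQ2] PC=0: INC 4 -> ACC=11 [depth=1]
Event 8 (INT 0): INT 0 arrives: push (IRQ2, PC=1), enter IRQ0 at PC=0 (depth now 2) [depth=2]
Event 9 (EXEC): [IRQ0] PC=0: INC 3 -> ACC=14 [depth=2]
Event 10 (EXEC): [IRQ0] PC=1: IRET -> resume IRQ2 at PC=1 (depth now 1) [depth=1]
Event 11 (INT 0): INT 0 arrives: push (IRQ2, PC=1), enter IRQ0 at PC=0 (depth now 2) [depth=2]
Event 12 (EXEC): [IRQ0] PC=0: INC 3 -> ACC=17 [depth=2]
Event 13 (EXEC): [IRQ0] PC=1: IRET -> resume IRQ2 at PC=1 (depth now 1) [depth=1]
Event 14 (EXEC): [IRQ2] PC=1: INC 1 -> ACC=18 [depth=1]
Event 15 (EXEC): [IRQ2] PC=2: INC 4 -> ACC=22 [depth=1]
Event 16 (EXEC): [IRQ2] PC=3: IRET -> resume MAIN at PC=2 (depth now 0) [depth=0]
Event 17 (INT 2): INT 2 arrives: push (MAIN, PC=2), enter IRQ2 at PC=0 (depth now 1) [depth=1]
Event 18 (EXEC): [IRQ2] PC=0: INC 4 -> ACC=26 [depth=1]
Event 19 (EXEC): [IRQ2] PC=1: INC 1 -> ACC=27 [depth=1]
Event 20 (INT 0): INT 0 arrives: push (IRQ2, PC=2), enter IRQ0 at PC=0 (depth now 2) [depth=2]
Event 21 (EXEC): [IRQ0] PC=0: INC 3 -> ACC=30 [depth=2]
Event 22 (EXEC): [IRQ0] PC=1: IRET -> resume IRQ2 at PC=2 (depth now 1) [depth=1]
Event 23 (EXEC): [IRQ2] PC=2: INC 4 -> ACC=34 [depth=1]
Event 24 (EXEC): [IRQ2] PC=3: IRET -> resume MAIN at PC=2 (depth now 0) [depth=0]
Event 25 (EXEC): [MAIN] PC=2: NOP [depth=0]
Event 26 (EXEC): [MAIN] PC=3: HALT [depth=0]
Max depth observed: 2

Answer: 2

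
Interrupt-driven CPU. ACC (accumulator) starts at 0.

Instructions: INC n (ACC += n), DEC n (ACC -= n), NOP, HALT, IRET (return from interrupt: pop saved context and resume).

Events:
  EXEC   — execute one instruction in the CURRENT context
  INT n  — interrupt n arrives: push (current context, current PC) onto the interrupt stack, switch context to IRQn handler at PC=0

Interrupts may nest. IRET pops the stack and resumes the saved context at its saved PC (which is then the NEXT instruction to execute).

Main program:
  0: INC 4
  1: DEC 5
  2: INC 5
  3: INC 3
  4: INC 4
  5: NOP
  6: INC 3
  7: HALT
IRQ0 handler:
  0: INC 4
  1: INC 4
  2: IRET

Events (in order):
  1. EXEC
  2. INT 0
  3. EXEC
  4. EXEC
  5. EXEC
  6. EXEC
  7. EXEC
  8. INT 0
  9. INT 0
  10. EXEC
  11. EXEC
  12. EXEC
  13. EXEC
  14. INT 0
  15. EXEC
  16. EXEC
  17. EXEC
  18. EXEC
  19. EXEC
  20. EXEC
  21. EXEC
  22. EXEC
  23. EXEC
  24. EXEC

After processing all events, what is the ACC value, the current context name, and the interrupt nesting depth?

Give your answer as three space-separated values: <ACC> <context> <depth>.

Answer: 46 MAIN 0

Derivation:
Event 1 (EXEC): [MAIN] PC=0: INC 4 -> ACC=4
Event 2 (INT 0): INT 0 arrives: push (MAIN, PC=1), enter IRQ0 at PC=0 (depth now 1)
Event 3 (EXEC): [IRQ0] PC=0: INC 4 -> ACC=8
Event 4 (EXEC): [IRQ0] PC=1: INC 4 -> ACC=12
Event 5 (EXEC): [IRQ0] PC=2: IRET -> resume MAIN at PC=1 (depth now 0)
Event 6 (EXEC): [MAIN] PC=1: DEC 5 -> ACC=7
Event 7 (EXEC): [MAIN] PC=2: INC 5 -> ACC=12
Event 8 (INT 0): INT 0 arrives: push (MAIN, PC=3), enter IRQ0 at PC=0 (depth now 1)
Event 9 (INT 0): INT 0 arrives: push (IRQ0, PC=0), enter IRQ0 at PC=0 (depth now 2)
Event 10 (EXEC): [IRQ0] PC=0: INC 4 -> ACC=16
Event 11 (EXEC): [IRQ0] PC=1: INC 4 -> ACC=20
Event 12 (EXEC): [IRQ0] PC=2: IRET -> resume IRQ0 at PC=0 (depth now 1)
Event 13 (EXEC): [IRQ0] PC=0: INC 4 -> ACC=24
Event 14 (INT 0): INT 0 arrives: push (IRQ0, PC=1), enter IRQ0 at PC=0 (depth now 2)
Event 15 (EXEC): [IRQ0] PC=0: INC 4 -> ACC=28
Event 16 (EXEC): [IRQ0] PC=1: INC 4 -> ACC=32
Event 17 (EXEC): [IRQ0] PC=2: IRET -> resume IRQ0 at PC=1 (depth now 1)
Event 18 (EXEC): [IRQ0] PC=1: INC 4 -> ACC=36
Event 19 (EXEC): [IRQ0] PC=2: IRET -> resume MAIN at PC=3 (depth now 0)
Event 20 (EXEC): [MAIN] PC=3: INC 3 -> ACC=39
Event 21 (EXEC): [MAIN] PC=4: INC 4 -> ACC=43
Event 22 (EXEC): [MAIN] PC=5: NOP
Event 23 (EXEC): [MAIN] PC=6: INC 3 -> ACC=46
Event 24 (EXEC): [MAIN] PC=7: HALT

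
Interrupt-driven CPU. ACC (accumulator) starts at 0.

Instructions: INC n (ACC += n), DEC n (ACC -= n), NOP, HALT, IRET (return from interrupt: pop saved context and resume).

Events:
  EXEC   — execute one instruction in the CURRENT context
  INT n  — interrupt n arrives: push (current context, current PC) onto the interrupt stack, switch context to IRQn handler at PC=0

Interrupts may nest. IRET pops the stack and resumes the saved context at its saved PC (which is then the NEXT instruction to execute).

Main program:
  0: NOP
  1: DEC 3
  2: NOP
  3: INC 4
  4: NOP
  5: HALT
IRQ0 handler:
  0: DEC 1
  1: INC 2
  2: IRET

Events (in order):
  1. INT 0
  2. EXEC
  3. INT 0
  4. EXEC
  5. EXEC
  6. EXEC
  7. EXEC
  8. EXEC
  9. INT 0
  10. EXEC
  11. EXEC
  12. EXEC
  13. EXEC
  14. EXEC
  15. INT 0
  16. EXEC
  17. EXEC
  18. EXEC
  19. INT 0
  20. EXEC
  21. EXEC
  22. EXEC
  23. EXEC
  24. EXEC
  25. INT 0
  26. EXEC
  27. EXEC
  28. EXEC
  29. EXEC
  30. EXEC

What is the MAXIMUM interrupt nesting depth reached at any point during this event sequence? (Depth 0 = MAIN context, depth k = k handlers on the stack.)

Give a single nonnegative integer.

Event 1 (INT 0): INT 0 arrives: push (MAIN, PC=0), enter IRQ0 at PC=0 (depth now 1) [depth=1]
Event 2 (EXEC): [IRQ0] PC=0: DEC 1 -> ACC=-1 [depth=1]
Event 3 (INT 0): INT 0 arrives: push (IRQ0, PC=1), enter IRQ0 at PC=0 (depth now 2) [depth=2]
Event 4 (EXEC): [IRQ0] PC=0: DEC 1 -> ACC=-2 [depth=2]
Event 5 (EXEC): [IRQ0] PC=1: INC 2 -> ACC=0 [depth=2]
Event 6 (EXEC): [IRQ0] PC=2: IRET -> resume IRQ0 at PC=1 (depth now 1) [depth=1]
Event 7 (EXEC): [IRQ0] PC=1: INC 2 -> ACC=2 [depth=1]
Event 8 (EXEC): [IRQ0] PC=2: IRET -> resume MAIN at PC=0 (depth now 0) [depth=0]
Event 9 (INT 0): INT 0 arrives: push (MAIN, PC=0), enter IRQ0 at PC=0 (depth now 1) [depth=1]
Event 10 (EXEC): [IRQ0] PC=0: DEC 1 -> ACC=1 [depth=1]
Event 11 (EXEC): [IRQ0] PC=1: INC 2 -> ACC=3 [depth=1]
Event 12 (EXEC): [IRQ0] PC=2: IRET -> resume MAIN at PC=0 (depth now 0) [depth=0]
Event 13 (EXEC): [MAIN] PC=0: NOP [depth=0]
Event 14 (EXEC): [MAIN] PC=1: DEC 3 -> ACC=0 [depth=0]
Event 15 (INT 0): INT 0 arrives: push (MAIN, PC=2), enter IRQ0 at PC=0 (depth now 1) [depth=1]
Event 16 (EXEC): [IRQ0] PC=0: DEC 1 -> ACC=-1 [depth=1]
Event 17 (EXEC): [IRQ0] PC=1: INC 2 -> ACC=1 [depth=1]
Event 18 (EXEC): [IRQ0] PC=2: IRET -> resume MAIN at PC=2 (depth now 0) [depth=0]
Event 19 (INT 0): INT 0 arrives: push (MAIN, PC=2), enter IRQ0 at PC=0 (depth now 1) [depth=1]
Event 20 (EXEC): [IRQ0] PC=0: DEC 1 -> ACC=0 [depth=1]
Event 21 (EXEC): [IRQ0] PC=1: INC 2 -> ACC=2 [depth=1]
Event 22 (EXEC): [IRQ0] PC=2: IRET -> resume MAIN at PC=2 (depth now 0) [depth=0]
Event 23 (EXEC): [MAIN] PC=2: NOP [depth=0]
Event 24 (EXEC): [MAIN] PC=3: INC 4 -> ACC=6 [depth=0]
Event 25 (INT 0): INT 0 arrives: push (MAIN, PC=4), enter IRQ0 at PC=0 (depth now 1) [depth=1]
Event 26 (EXEC): [IRQ0] PC=0: DEC 1 -> ACC=5 [depth=1]
Event 27 (EXEC): [IRQ0] PC=1: INC 2 -> ACC=7 [depth=1]
Event 28 (EXEC): [IRQ0] PC=2: IRET -> resume MAIN at PC=4 (depth now 0) [depth=0]
Event 29 (EXEC): [MAIN] PC=4: NOP [depth=0]
Event 30 (EXEC): [MAIN] PC=5: HALT [depth=0]
Max depth observed: 2

Answer: 2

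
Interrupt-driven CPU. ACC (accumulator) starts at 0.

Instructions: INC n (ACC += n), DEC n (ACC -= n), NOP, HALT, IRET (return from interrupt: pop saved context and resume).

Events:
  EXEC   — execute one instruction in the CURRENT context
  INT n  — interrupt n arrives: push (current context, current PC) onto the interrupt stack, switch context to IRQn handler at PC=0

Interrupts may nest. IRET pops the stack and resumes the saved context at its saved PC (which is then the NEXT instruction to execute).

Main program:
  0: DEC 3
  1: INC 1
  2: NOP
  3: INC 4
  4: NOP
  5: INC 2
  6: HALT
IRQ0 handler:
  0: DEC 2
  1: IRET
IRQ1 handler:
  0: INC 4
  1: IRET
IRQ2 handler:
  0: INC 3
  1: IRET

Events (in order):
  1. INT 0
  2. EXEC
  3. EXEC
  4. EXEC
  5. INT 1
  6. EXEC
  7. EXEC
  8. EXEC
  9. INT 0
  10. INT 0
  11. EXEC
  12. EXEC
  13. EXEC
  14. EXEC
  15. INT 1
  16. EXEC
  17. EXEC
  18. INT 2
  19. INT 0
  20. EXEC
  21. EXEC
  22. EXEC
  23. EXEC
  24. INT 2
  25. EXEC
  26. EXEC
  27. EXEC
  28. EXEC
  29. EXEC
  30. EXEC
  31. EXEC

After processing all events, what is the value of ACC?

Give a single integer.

Answer: 10

Derivation:
Event 1 (INT 0): INT 0 arrives: push (MAIN, PC=0), enter IRQ0 at PC=0 (depth now 1)
Event 2 (EXEC): [IRQ0] PC=0: DEC 2 -> ACC=-2
Event 3 (EXEC): [IRQ0] PC=1: IRET -> resume MAIN at PC=0 (depth now 0)
Event 4 (EXEC): [MAIN] PC=0: DEC 3 -> ACC=-5
Event 5 (INT 1): INT 1 arrives: push (MAIN, PC=1), enter IRQ1 at PC=0 (depth now 1)
Event 6 (EXEC): [IRQ1] PC=0: INC 4 -> ACC=-1
Event 7 (EXEC): [IRQ1] PC=1: IRET -> resume MAIN at PC=1 (depth now 0)
Event 8 (EXEC): [MAIN] PC=1: INC 1 -> ACC=0
Event 9 (INT 0): INT 0 arrives: push (MAIN, PC=2), enter IRQ0 at PC=0 (depth now 1)
Event 10 (INT 0): INT 0 arrives: push (IRQ0, PC=0), enter IRQ0 at PC=0 (depth now 2)
Event 11 (EXEC): [IRQ0] PC=0: DEC 2 -> ACC=-2
Event 12 (EXEC): [IRQ0] PC=1: IRET -> resume IRQ0 at PC=0 (depth now 1)
Event 13 (EXEC): [IRQ0] PC=0: DEC 2 -> ACC=-4
Event 14 (EXEC): [IRQ0] PC=1: IRET -> resume MAIN at PC=2 (depth now 0)
Event 15 (INT 1): INT 1 arrives: push (MAIN, PC=2), enter IRQ1 at PC=0 (depth now 1)
Event 16 (EXEC): [IRQ1] PC=0: INC 4 -> ACC=0
Event 17 (EXEC): [IRQ1] PC=1: IRET -> resume MAIN at PC=2 (depth now 0)
Event 18 (INT 2): INT 2 arrives: push (MAIN, PC=2), enter IRQ2 at PC=0 (depth now 1)
Event 19 (INT 0): INT 0 arrives: push (IRQ2, PC=0), enter IRQ0 at PC=0 (depth now 2)
Event 20 (EXEC): [IRQ0] PC=0: DEC 2 -> ACC=-2
Event 21 (EXEC): [IRQ0] PC=1: IRET -> resume IRQ2 at PC=0 (depth now 1)
Event 22 (EXEC): [IRQ2] PC=0: INC 3 -> ACC=1
Event 23 (EXEC): [IRQ2] PC=1: IRET -> resume MAIN at PC=2 (depth now 0)
Event 24 (INT 2): INT 2 arrives: push (MAIN, PC=2), enter IRQ2 at PC=0 (depth now 1)
Event 25 (EXEC): [IRQ2] PC=0: INC 3 -> ACC=4
Event 26 (EXEC): [IRQ2] PC=1: IRET -> resume MAIN at PC=2 (depth now 0)
Event 27 (EXEC): [MAIN] PC=2: NOP
Event 28 (EXEC): [MAIN] PC=3: INC 4 -> ACC=8
Event 29 (EXEC): [MAIN] PC=4: NOP
Event 30 (EXEC): [MAIN] PC=5: INC 2 -> ACC=10
Event 31 (EXEC): [MAIN] PC=6: HALT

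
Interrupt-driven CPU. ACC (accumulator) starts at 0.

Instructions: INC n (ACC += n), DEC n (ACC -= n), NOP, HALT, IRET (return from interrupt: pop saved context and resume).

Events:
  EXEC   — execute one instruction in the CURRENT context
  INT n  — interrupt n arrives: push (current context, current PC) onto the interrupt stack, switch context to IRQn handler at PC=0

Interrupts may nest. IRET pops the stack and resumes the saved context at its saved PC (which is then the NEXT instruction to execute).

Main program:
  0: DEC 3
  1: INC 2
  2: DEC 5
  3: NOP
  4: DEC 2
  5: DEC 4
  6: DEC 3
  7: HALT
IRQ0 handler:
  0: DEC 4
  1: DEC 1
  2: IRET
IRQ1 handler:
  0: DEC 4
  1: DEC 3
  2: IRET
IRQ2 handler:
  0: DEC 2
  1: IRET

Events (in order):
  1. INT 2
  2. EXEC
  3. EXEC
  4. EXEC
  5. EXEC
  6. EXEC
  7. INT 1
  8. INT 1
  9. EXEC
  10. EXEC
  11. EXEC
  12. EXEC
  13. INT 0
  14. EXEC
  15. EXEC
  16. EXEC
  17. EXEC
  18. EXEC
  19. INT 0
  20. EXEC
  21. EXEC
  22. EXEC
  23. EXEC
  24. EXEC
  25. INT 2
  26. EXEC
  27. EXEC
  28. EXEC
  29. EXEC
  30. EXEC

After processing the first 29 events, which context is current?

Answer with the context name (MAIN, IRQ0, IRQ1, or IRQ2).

Event 1 (INT 2): INT 2 arrives: push (MAIN, PC=0), enter IRQ2 at PC=0 (depth now 1)
Event 2 (EXEC): [IRQ2] PC=0: DEC 2 -> ACC=-2
Event 3 (EXEC): [IRQ2] PC=1: IRET -> resume MAIN at PC=0 (depth now 0)
Event 4 (EXEC): [MAIN] PC=0: DEC 3 -> ACC=-5
Event 5 (EXEC): [MAIN] PC=1: INC 2 -> ACC=-3
Event 6 (EXEC): [MAIN] PC=2: DEC 5 -> ACC=-8
Event 7 (INT 1): INT 1 arrives: push (MAIN, PC=3), enter IRQ1 at PC=0 (depth now 1)
Event 8 (INT 1): INT 1 arrives: push (IRQ1, PC=0), enter IRQ1 at PC=0 (depth now 2)
Event 9 (EXEC): [IRQ1] PC=0: DEC 4 -> ACC=-12
Event 10 (EXEC): [IRQ1] PC=1: DEC 3 -> ACC=-15
Event 11 (EXEC): [IRQ1] PC=2: IRET -> resume IRQ1 at PC=0 (depth now 1)
Event 12 (EXEC): [IRQ1] PC=0: DEC 4 -> ACC=-19
Event 13 (INT 0): INT 0 arrives: push (IRQ1, PC=1), enter IRQ0 at PC=0 (depth now 2)
Event 14 (EXEC): [IRQ0] PC=0: DEC 4 -> ACC=-23
Event 15 (EXEC): [IRQ0] PC=1: DEC 1 -> ACC=-24
Event 16 (EXEC): [IRQ0] PC=2: IRET -> resume IRQ1 at PC=1 (depth now 1)
Event 17 (EXEC): [IRQ1] PC=1: DEC 3 -> ACC=-27
Event 18 (EXEC): [IRQ1] PC=2: IRET -> resume MAIN at PC=3 (depth now 0)
Event 19 (INT 0): INT 0 arrives: push (MAIN, PC=3), enter IRQ0 at PC=0 (depth now 1)
Event 20 (EXEC): [IRQ0] PC=0: DEC 4 -> ACC=-31
Event 21 (EXEC): [IRQ0] PC=1: DEC 1 -> ACC=-32
Event 22 (EXEC): [IRQ0] PC=2: IRET -> resume MAIN at PC=3 (depth now 0)
Event 23 (EXEC): [MAIN] PC=3: NOP
Event 24 (EXEC): [MAIN] PC=4: DEC 2 -> ACC=-34
Event 25 (INT 2): INT 2 arrives: push (MAIN, PC=5), enter IRQ2 at PC=0 (depth now 1)
Event 26 (EXEC): [IRQ2] PC=0: DEC 2 -> ACC=-36
Event 27 (EXEC): [IRQ2] PC=1: IRET -> resume MAIN at PC=5 (depth now 0)
Event 28 (EXEC): [MAIN] PC=5: DEC 4 -> ACC=-40
Event 29 (EXEC): [MAIN] PC=6: DEC 3 -> ACC=-43

Answer: MAIN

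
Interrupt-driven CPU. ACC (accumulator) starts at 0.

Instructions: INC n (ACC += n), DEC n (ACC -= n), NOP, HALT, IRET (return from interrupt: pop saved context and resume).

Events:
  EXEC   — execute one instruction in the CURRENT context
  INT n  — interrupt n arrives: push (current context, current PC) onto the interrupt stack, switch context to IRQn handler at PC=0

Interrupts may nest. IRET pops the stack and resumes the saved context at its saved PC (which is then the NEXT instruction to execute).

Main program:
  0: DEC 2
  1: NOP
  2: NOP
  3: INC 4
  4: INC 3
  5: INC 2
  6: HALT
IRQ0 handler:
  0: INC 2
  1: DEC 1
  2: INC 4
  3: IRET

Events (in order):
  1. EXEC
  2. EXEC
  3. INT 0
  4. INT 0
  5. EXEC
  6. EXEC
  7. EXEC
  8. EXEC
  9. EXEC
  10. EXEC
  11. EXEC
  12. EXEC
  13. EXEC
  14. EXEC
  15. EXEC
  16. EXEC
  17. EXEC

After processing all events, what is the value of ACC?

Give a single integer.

Event 1 (EXEC): [MAIN] PC=0: DEC 2 -> ACC=-2
Event 2 (EXEC): [MAIN] PC=1: NOP
Event 3 (INT 0): INT 0 arrives: push (MAIN, PC=2), enter IRQ0 at PC=0 (depth now 1)
Event 4 (INT 0): INT 0 arrives: push (IRQ0, PC=0), enter IRQ0 at PC=0 (depth now 2)
Event 5 (EXEC): [IRQ0] PC=0: INC 2 -> ACC=0
Event 6 (EXEC): [IRQ0] PC=1: DEC 1 -> ACC=-1
Event 7 (EXEC): [IRQ0] PC=2: INC 4 -> ACC=3
Event 8 (EXEC): [IRQ0] PC=3: IRET -> resume IRQ0 at PC=0 (depth now 1)
Event 9 (EXEC): [IRQ0] PC=0: INC 2 -> ACC=5
Event 10 (EXEC): [IRQ0] PC=1: DEC 1 -> ACC=4
Event 11 (EXEC): [IRQ0] PC=2: INC 4 -> ACC=8
Event 12 (EXEC): [IRQ0] PC=3: IRET -> resume MAIN at PC=2 (depth now 0)
Event 13 (EXEC): [MAIN] PC=2: NOP
Event 14 (EXEC): [MAIN] PC=3: INC 4 -> ACC=12
Event 15 (EXEC): [MAIN] PC=4: INC 3 -> ACC=15
Event 16 (EXEC): [MAIN] PC=5: INC 2 -> ACC=17
Event 17 (EXEC): [MAIN] PC=6: HALT

Answer: 17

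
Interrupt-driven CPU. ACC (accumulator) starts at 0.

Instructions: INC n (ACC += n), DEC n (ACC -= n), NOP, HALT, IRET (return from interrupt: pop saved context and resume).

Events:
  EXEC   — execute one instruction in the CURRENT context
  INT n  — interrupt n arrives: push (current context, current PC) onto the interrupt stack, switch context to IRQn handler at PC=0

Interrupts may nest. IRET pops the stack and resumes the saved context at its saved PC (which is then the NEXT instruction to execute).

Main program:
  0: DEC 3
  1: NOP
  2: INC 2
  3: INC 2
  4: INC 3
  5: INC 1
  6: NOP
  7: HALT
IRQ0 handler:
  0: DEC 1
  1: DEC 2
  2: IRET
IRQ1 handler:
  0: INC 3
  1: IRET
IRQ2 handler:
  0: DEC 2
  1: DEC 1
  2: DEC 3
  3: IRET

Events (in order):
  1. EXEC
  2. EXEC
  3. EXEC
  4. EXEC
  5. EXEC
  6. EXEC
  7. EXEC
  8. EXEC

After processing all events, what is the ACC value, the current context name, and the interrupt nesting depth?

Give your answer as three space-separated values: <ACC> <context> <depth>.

Event 1 (EXEC): [MAIN] PC=0: DEC 3 -> ACC=-3
Event 2 (EXEC): [MAIN] PC=1: NOP
Event 3 (EXEC): [MAIN] PC=2: INC 2 -> ACC=-1
Event 4 (EXEC): [MAIN] PC=3: INC 2 -> ACC=1
Event 5 (EXEC): [MAIN] PC=4: INC 3 -> ACC=4
Event 6 (EXEC): [MAIN] PC=5: INC 1 -> ACC=5
Event 7 (EXEC): [MAIN] PC=6: NOP
Event 8 (EXEC): [MAIN] PC=7: HALT

Answer: 5 MAIN 0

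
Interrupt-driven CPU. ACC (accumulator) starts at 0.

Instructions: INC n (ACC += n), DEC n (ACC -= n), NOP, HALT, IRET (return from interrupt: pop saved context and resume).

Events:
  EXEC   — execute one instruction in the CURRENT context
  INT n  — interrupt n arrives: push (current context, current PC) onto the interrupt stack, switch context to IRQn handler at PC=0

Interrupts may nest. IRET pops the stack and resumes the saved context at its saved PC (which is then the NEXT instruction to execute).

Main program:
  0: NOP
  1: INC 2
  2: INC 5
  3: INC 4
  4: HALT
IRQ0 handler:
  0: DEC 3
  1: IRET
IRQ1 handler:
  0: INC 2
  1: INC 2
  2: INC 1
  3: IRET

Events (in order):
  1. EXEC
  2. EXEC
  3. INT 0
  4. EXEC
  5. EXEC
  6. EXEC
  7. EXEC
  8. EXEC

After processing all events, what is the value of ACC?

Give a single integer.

Event 1 (EXEC): [MAIN] PC=0: NOP
Event 2 (EXEC): [MAIN] PC=1: INC 2 -> ACC=2
Event 3 (INT 0): INT 0 arrives: push (MAIN, PC=2), enter IRQ0 at PC=0 (depth now 1)
Event 4 (EXEC): [IRQ0] PC=0: DEC 3 -> ACC=-1
Event 5 (EXEC): [IRQ0] PC=1: IRET -> resume MAIN at PC=2 (depth now 0)
Event 6 (EXEC): [MAIN] PC=2: INC 5 -> ACC=4
Event 7 (EXEC): [MAIN] PC=3: INC 4 -> ACC=8
Event 8 (EXEC): [MAIN] PC=4: HALT

Answer: 8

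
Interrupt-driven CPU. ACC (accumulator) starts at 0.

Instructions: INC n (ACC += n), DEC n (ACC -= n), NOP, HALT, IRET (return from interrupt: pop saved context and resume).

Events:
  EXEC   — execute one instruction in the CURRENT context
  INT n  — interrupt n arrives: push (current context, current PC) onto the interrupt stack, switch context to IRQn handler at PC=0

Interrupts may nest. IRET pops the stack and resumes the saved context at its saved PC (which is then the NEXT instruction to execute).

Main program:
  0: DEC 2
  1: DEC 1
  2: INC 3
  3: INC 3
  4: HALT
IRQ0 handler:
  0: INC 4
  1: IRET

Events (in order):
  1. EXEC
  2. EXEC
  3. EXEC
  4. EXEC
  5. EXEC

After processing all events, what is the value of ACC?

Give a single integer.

Event 1 (EXEC): [MAIN] PC=0: DEC 2 -> ACC=-2
Event 2 (EXEC): [MAIN] PC=1: DEC 1 -> ACC=-3
Event 3 (EXEC): [MAIN] PC=2: INC 3 -> ACC=0
Event 4 (EXEC): [MAIN] PC=3: INC 3 -> ACC=3
Event 5 (EXEC): [MAIN] PC=4: HALT

Answer: 3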